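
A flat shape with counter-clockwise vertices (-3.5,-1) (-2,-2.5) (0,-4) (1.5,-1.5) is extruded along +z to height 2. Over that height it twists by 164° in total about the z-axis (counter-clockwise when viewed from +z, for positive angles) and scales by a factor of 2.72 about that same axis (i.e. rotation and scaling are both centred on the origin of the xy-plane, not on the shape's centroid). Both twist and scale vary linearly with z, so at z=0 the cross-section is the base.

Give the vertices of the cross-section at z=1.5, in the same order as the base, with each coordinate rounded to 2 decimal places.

t = z/height = 1.5/2 = 0.75
s = 1 + (scale-1)·z/height = 1 + (2.72-1)·1.5/2 = 2.290000
θ = twist·z/height = 164°·1.5/2 = 123.0000° = 2.146755 rad
cos θ = -0.544639, sin θ = 0.838671 (intermediates below are computed at full precision and shown rounded to 5 d.p.)
v1: (-3.5,-1) → rotate → (2.74491,-2.39071) → ×s → (6.28584,-5.47472) → (6.29,-5.47)
v2: (-2,-2.5) → rotate → (3.18595,-0.31574) → ×s → (7.29584,-0.72305) → (7.30,-0.72)
v3: (0,-4) → rotate → (3.35468,2.17856) → ×s → (7.68222,4.98889) → (7.68,4.99)
v4: (1.5,-1.5) → rotate → (0.44105,2.07496) → ×s → (1.01000,4.75167) → (1.01,4.75)

Cross-section at z=1.5: (6.29,-5.47) (7.30,-0.72) (7.68,4.99) (1.01,4.75)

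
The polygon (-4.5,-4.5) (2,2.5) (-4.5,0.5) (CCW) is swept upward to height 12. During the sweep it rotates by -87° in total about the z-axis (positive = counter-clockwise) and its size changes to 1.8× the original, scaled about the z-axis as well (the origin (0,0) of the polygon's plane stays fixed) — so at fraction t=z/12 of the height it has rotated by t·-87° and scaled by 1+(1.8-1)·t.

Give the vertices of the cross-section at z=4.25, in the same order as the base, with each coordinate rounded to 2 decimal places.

Cross-section at z=4.25: (-7.92,-2.00) (3.85,1.44) (-4.63,3.51)

t = z/height = 4.25/12 = 0.354167
s = 1 + (scale-1)·z/height = 1 + (1.8-1)·4.25/12 = 1.283333
θ = twist·z/height = -87°·4.25/12 = -30.8125° = -0.537780 rad
cos θ = 0.858848, sin θ = -0.512230 (intermediates below are computed at full precision and shown rounded to 5 d.p.)
v1: (-4.5,-4.5) → rotate → (-6.16985,-1.55978) → ×s → (-7.91798,-2.00172) → (-7.92,-2.00)
v2: (2,2.5) → rotate → (2.99827,1.12266) → ×s → (3.84778,1.44075) → (3.85,1.44)
v3: (-4.5,0.5) → rotate → (-3.60870,2.73446) → ×s → (-4.63117,3.50922) → (-4.63,3.51)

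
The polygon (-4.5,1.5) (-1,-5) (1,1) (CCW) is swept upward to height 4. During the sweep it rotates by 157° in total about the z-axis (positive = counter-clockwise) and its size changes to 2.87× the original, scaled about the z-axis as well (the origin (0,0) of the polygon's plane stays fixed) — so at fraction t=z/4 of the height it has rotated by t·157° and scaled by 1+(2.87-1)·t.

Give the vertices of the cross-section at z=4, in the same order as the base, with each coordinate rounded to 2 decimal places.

Cross-section at z=4: (10.21,-9.01) (8.25,12.09) (-3.76,-1.52)

t = z/height = 4/4 = 1
s = 1 + (scale-1)·z/height = 1 + (2.87-1)·4/4 = 2.870000
θ = twist·z/height = 157°·4/4 = 157.0000° = 2.740167 rad
cos θ = -0.920505, sin θ = 0.390731 (intermediates below are computed at full precision and shown rounded to 5 d.p.)
v1: (-4.5,1.5) → rotate → (3.55618,-3.13905) → ×s → (10.20622,-9.00907) → (10.21,-9.01)
v2: (-1,-5) → rotate → (2.87416,4.21179) → ×s → (8.24884,12.08785) → (8.25,12.09)
v3: (1,1) → rotate → (-1.31124,-0.52977) → ×s → (-3.76325,-1.52045) → (-3.76,-1.52)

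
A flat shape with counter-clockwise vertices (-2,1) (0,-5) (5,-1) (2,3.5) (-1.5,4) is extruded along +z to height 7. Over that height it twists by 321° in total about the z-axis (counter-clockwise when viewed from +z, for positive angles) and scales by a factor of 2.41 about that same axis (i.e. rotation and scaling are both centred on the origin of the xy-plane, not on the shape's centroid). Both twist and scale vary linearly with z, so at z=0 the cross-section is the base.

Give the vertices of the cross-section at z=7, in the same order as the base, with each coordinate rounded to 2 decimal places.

Cross-section at z=7: (-2.23,4.91) (-7.58,-9.36) (7.85,-9.46) (9.05,3.52) (3.26,9.77)

t = z/height = 7/7 = 1
s = 1 + (scale-1)·z/height = 1 + (2.41-1)·7/7 = 2.410000
θ = twist·z/height = 321°·7/7 = 321.0000° = 5.602507 rad
cos θ = 0.777146, sin θ = -0.629320 (intermediates below are computed at full precision and shown rounded to 5 d.p.)
v1: (-2,1) → rotate → (-0.92497,2.03579) → ×s → (-2.22918,4.90625) → (-2.23,4.91)
v2: (0,-5) → rotate → (-3.14660,-3.88573) → ×s → (-7.58331,-9.36461) → (-7.58,-9.36)
v3: (5,-1) → rotate → (3.25641,-3.92375) → ×s → (7.84795,-9.45623) → (7.85,-9.46)
v4: (2,3.5) → rotate → (3.75691,1.46137) → ×s → (9.05416,3.52190) → (9.05,3.52)
v5: (-1.5,4) → rotate → (1.35156,4.05256) → ×s → (3.25727,9.76668) → (3.26,9.77)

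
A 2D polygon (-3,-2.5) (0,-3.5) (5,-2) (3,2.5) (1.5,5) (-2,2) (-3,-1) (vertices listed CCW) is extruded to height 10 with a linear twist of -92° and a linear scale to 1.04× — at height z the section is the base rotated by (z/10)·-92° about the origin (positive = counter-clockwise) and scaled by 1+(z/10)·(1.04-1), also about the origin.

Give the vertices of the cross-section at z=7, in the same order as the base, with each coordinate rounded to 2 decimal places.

Cross-section at z=7: (-3.65,1.67) (-3.24,-1.55) (0.37,-5.52) (3.65,-1.67) (5.30,0.83) (0.97,2.74) (-2.26,2.34)

t = z/height = 7/10 = 0.7
s = 1 + (scale-1)·z/height = 1 + (1.04-1)·7/10 = 1.028000
θ = twist·z/height = -92°·7/10 = -64.4000° = -1.123992 rad
cos θ = 0.432086, sin θ = -0.901833 (intermediates below are computed at full precision and shown rounded to 5 d.p.)
v1: (-3,-2.5) → rotate → (-3.55084,1.62528) → ×s → (-3.65026,1.67079) → (-3.65,1.67)
v2: (0,-3.5) → rotate → (-3.15641,-1.51230) → ×s → (-3.24479,-1.55464) → (-3.24,-1.55)
v3: (5,-2) → rotate → (0.35676,-5.37333) → ×s → (0.36675,-5.52379) → (0.37,-5.52)
v4: (3,2.5) → rotate → (3.55084,-1.62528) → ×s → (3.65026,-1.67079) → (3.65,-1.67)
v5: (1.5,5) → rotate → (5.15729,0.80768) → ×s → (5.30170,0.83029) → (5.30,0.83)
v6: (-2,2) → rotate → (0.93949,2.66784) → ×s → (0.96580,2.74254) → (0.97,2.74)
v7: (-3,-1) → rotate → (-2.19809,2.27341) → ×s → (-2.25964,2.33707) → (-2.26,2.34)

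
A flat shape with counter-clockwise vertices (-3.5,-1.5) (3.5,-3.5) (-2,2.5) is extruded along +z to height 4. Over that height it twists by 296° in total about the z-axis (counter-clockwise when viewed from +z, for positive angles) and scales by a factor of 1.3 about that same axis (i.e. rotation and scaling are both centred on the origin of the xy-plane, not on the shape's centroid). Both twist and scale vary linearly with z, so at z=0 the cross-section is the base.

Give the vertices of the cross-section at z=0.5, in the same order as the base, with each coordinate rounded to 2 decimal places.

t = z/height = 0.5/4 = 0.125
s = 1 + (scale-1)·z/height = 1 + (1.3-1)·0.5/4 = 1.037500
θ = twist·z/height = 296°·0.5/4 = 37.0000° = 0.645772 rad
cos θ = 0.798636, sin θ = 0.601815 (intermediates below are computed at full precision and shown rounded to 5 d.p.)
v1: (-3.5,-1.5) → rotate → (-1.89250,-3.30431) → ×s → (-1.96347,-3.42822) → (-1.96,-3.43)
v2: (3.5,-3.5) → rotate → (4.90158,-0.68887) → ×s → (5.08539,-0.71470) → (5.09,-0.71)
v3: (-2,2.5) → rotate → (-3.10181,0.79296) → ×s → (-3.21813,0.82269) → (-3.22,0.82)

Cross-section at z=0.5: (-1.96,-3.43) (5.09,-0.71) (-3.22,0.82)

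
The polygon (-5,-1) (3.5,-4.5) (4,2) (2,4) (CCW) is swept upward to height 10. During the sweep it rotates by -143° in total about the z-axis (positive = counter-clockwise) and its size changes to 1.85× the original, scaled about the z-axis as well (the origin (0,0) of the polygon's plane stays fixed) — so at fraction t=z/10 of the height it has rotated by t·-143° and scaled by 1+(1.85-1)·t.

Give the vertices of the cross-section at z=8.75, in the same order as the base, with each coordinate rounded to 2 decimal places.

Cross-section at z=8.75: (3.59,8.13) (-9.93,-0.48) (-1.16,-7.71) (3.70,-6.87)

t = z/height = 8.75/10 = 0.875
s = 1 + (scale-1)·z/height = 1 + (1.85-1)·8.75/10 = 1.743750
θ = twist·z/height = -143°·8.75/10 = -125.1250° = -2.183843 rad
cos θ = -0.575362, sin θ = -0.817899 (intermediates below are computed at full precision and shown rounded to 5 d.p.)
v1: (-5,-1) → rotate → (2.05891,4.66486) → ×s → (3.59023,8.13434) → (3.59,8.13)
v2: (3.5,-4.5) → rotate → (-5.69431,-0.27352) → ×s → (-9.92946,-0.47694) → (-9.93,-0.48)
v3: (4,2) → rotate → (-0.66565,-4.42232) → ×s → (-1.16073,-7.71142) → (-1.16,-7.71)
v4: (2,4) → rotate → (2.12087,-3.93725) → ×s → (3.69827,-6.86557) → (3.70,-6.87)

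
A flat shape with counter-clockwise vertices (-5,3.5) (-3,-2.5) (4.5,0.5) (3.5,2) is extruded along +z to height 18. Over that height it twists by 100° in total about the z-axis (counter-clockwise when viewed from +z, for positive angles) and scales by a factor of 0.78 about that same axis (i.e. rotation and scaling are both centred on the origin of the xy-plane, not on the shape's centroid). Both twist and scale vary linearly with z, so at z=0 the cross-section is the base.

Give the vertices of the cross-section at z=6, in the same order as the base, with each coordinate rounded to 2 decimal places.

Cross-section at z=6: (-5.65,0.16) (-1.05,-3.46) (3.23,2.68) (1.69,3.33)

t = z/height = 6/18 = 0.333333
s = 1 + (scale-1)·z/height = 1 + (0.78-1)·6/18 = 0.926667
θ = twist·z/height = 100°·6/18 = 33.3333° = 0.581776 rad
cos θ = 0.835488, sin θ = 0.549509 (intermediates below are computed at full precision and shown rounded to 5 d.p.)
v1: (-5,3.5) → rotate → (-6.10072,0.17666) → ×s → (-5.65333,0.16371) → (-5.65,0.16)
v2: (-3,-2.5) → rotate → (-1.13269,-3.73725) → ×s → (-1.04963,-3.46318) → (-1.05,-3.46)
v3: (4.5,0.5) → rotate → (3.48494,2.89053) → ×s → (3.22938,2.67856) → (3.23,2.68)
v4: (3.5,2) → rotate → (1.82519,3.59426) → ×s → (1.69134,3.33068) → (1.69,3.33)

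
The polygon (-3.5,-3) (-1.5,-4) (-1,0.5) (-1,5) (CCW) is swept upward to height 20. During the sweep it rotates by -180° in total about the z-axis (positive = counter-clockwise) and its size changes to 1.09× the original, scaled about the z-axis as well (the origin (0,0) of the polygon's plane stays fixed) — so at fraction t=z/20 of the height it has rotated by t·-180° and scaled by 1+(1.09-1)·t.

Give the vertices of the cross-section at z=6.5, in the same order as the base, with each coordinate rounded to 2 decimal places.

t = z/height = 6.5/20 = 0.325
s = 1 + (scale-1)·z/height = 1 + (1.09-1)·6.5/20 = 1.029250
θ = twist·z/height = -180°·6.5/20 = -58.5000° = -1.021018 rad
cos θ = 0.522499, sin θ = -0.852640 (intermediates below are computed at full precision and shown rounded to 5 d.p.)
v1: (-3.5,-3) → rotate → (-4.38667,1.41674) → ×s → (-4.51498,1.45818) → (-4.51,1.46)
v2: (-1.5,-4) → rotate → (-4.19431,-0.81103) → ×s → (-4.31699,-0.83476) → (-4.32,-0.83)
v3: (-1,0.5) → rotate → (-0.09618,1.11389) → ×s → (-0.09899,1.14647) → (-0.10,1.15)
v4: (-1,5) → rotate → (3.74070,3.46513) → ×s → (3.85012,3.56649) → (3.85,3.57)

Cross-section at z=6.5: (-4.51,1.46) (-4.32,-0.83) (-0.10,1.15) (3.85,3.57)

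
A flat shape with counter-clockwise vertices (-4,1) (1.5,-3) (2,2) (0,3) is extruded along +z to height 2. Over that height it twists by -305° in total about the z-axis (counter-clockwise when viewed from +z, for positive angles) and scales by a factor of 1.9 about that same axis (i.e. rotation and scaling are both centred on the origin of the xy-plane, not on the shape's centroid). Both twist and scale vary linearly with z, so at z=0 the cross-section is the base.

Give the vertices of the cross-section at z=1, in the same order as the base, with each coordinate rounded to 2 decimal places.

t = z/height = 1/2 = 0.5
s = 1 + (scale-1)·z/height = 1 + (1.9-1)·1/2 = 1.450000
θ = twist·z/height = -305°·1/2 = -152.5000° = -2.661627 rad
cos θ = -0.887011, sin θ = -0.461749 (intermediates below are computed at full precision and shown rounded to 5 d.p.)
v1: (-4,1) → rotate → (4.00979,0.95998) → ×s → (5.81420,1.39198) → (5.81,1.39)
v2: (1.5,-3) → rotate → (-2.71576,1.96841) → ×s → (-3.93786,2.85419) → (-3.94,2.85)
v3: (2,2) → rotate → (-0.85052,-2.69752) → ×s → (-1.23326,-3.91140) → (-1.23,-3.91)
v4: (0,3) → rotate → (1.38525,-2.66103) → ×s → (2.00861,-3.85850) → (2.01,-3.86)

Cross-section at z=1: (5.81,1.39) (-3.94,2.85) (-1.23,-3.91) (2.01,-3.86)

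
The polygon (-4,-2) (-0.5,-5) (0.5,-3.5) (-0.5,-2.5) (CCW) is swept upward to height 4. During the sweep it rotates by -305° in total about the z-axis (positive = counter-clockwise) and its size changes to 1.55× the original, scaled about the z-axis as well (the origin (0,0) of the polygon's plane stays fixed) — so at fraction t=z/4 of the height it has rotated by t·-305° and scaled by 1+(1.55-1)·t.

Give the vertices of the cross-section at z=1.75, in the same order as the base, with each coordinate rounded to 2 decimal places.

t = z/height = 1.75/4 = 0.4375
s = 1 + (scale-1)·z/height = 1 + (1.55-1)·1.75/4 = 1.240625
θ = twist·z/height = -305°·1.75/4 = -133.4375° = -2.328924 rad
cos θ = -0.687563, sin θ = -0.726125 (intermediates below are computed at full precision and shown rounded to 5 d.p.)
v1: (-4,-2) → rotate → (1.29800,4.27963) → ×s → (1.61033,5.30941) → (1.61,5.31)
v2: (-0.5,-5) → rotate → (-3.28684,3.80088) → ×s → (-4.07774,4.71546) → (-4.08,4.72)
v3: (0.5,-3.5) → rotate → (-2.88522,2.04341) → ×s → (-3.57947,2.53510) → (-3.58,2.54)
v4: (-0.5,-2.5) → rotate → (-1.47153,2.08197) → ×s → (-1.82562,2.58294) → (-1.83,2.58)

Cross-section at z=1.75: (1.61,5.31) (-4.08,4.72) (-3.58,2.54) (-1.83,2.58)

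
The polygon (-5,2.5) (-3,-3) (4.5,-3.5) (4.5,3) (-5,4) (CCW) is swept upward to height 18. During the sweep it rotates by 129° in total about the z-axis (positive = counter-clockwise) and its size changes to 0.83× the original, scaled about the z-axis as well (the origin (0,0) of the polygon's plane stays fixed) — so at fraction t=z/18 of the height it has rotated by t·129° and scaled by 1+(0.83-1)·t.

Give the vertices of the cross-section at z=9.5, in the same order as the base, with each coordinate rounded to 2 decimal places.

t = z/height = 9.5/18 = 0.527778
s = 1 + (scale-1)·z/height = 1 + (0.83-1)·9.5/18 = 0.910278
θ = twist·z/height = 129°·9.5/18 = 68.0833° = 1.188278 rad
cos θ = 0.373258, sin θ = 0.927728 (intermediates below are computed at full precision and shown rounded to 5 d.p.)
v1: (-5,2.5) → rotate → (-4.18561,-3.70549) → ×s → (-3.81007,-3.37303) → (-3.81,-3.37)
v2: (-3,-3) → rotate → (1.66341,-3.90296) → ×s → (1.51417,-3.55277) → (1.51,-3.55)
v3: (4.5,-3.5) → rotate → (4.92671,2.86837) → ×s → (4.48467,2.61102) → (4.48,2.61)
v4: (4.5,3) → rotate → (-1.10352,5.29455) → ×s → (-1.00451,4.81951) → (-1.00,4.82)
v5: (-5,4) → rotate → (-5.57720,-3.14561) → ×s → (-5.07680,-2.86338) → (-5.08,-2.86)

Cross-section at z=9.5: (-3.81,-3.37) (1.51,-3.55) (4.48,2.61) (-1.00,4.82) (-5.08,-2.86)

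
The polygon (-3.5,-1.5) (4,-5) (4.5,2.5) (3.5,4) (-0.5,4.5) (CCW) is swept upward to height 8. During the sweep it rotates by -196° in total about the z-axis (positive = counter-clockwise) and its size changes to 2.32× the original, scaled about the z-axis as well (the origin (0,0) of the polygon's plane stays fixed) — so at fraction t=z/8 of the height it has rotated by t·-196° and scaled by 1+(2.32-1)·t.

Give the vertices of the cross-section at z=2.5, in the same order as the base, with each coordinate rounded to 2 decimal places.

t = z/height = 2.5/8 = 0.3125
s = 1 + (scale-1)·z/height = 1 + (2.32-1)·2.5/8 = 1.412500
θ = twist·z/height = -196°·2.5/8 = -61.2500° = -1.069014 rad
cos θ = 0.480989, sin θ = -0.876727 (intermediates below are computed at full precision and shown rounded to 5 d.p.)
v1: (-3.5,-1.5) → rotate → (-2.99855,2.34706) → ×s → (-4.23545,3.31522) → (-4.24,3.32)
v2: (4,-5) → rotate → (-2.45968,-5.91185) → ×s → (-3.47430,-8.35049) → (-3.47,-8.35)
v3: (4.5,2.5) → rotate → (4.35627,-2.74280) → ×s → (6.15323,-3.87420) → (6.15,-3.87)
v4: (3.5,4) → rotate → (5.19037,-1.14459) → ×s → (7.33139,-1.61673) → (7.33,-1.62)
v5: (-0.5,4.5) → rotate → (3.70478,2.60281) → ×s → (5.23300,3.67647) → (5.23,3.68)

Cross-section at z=2.5: (-4.24,3.32) (-3.47,-8.35) (6.15,-3.87) (7.33,-1.62) (5.23,3.68)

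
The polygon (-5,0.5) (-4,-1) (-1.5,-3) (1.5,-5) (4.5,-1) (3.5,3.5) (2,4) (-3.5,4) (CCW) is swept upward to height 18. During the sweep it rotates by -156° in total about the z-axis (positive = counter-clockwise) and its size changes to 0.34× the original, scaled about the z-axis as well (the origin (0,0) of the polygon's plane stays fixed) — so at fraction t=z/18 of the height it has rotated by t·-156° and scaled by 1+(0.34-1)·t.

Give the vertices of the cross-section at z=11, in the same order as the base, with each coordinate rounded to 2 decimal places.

Cross-section at z=11: (0.57,2.94) (-0.37,2.43) (-1.70,1.06) (-3.05,-0.61) (-0.84,-2.62) (1.89,-2.27) (2.27,-1.41) (2.57,1.86)

t = z/height = 11/18 = 0.611111
s = 1 + (scale-1)·z/height = 1 + (0.34-1)·11/18 = 0.596667
θ = twist·z/height = -156°·11/18 = -95.3333° = -1.663881 rad
cos θ = -0.092950, sin θ = -0.995671 (intermediates below are computed at full precision and shown rounded to 5 d.p.)
v1: (-5,0.5) → rotate → (0.96258,4.93188) → ×s → (0.57434,2.94269) → (0.57,2.94)
v2: (-4,-1) → rotate → (-0.62387,4.07563) → ×s → (-0.37224,2.43179) → (-0.37,2.43)
v3: (-1.5,-3) → rotate → (-2.84759,1.77236) → ×s → (-1.69906,1.05751) → (-1.70,1.06)
v4: (1.5,-5) → rotate → (-5.11778,-1.02876) → ×s → (-3.05361,-0.61382) → (-3.05,-0.61)
v5: (4.5,-1) → rotate → (-1.41395,-4.38757) → ×s → (-0.84365,-2.61792) → (-0.84,-2.62)
v6: (3.5,3.5) → rotate → (3.15952,-3.81017) → ×s → (1.88518,-2.27340) → (1.89,-2.27)
v7: (2,4) → rotate → (3.79678,-2.36314) → ×s → (2.26541,-1.41001) → (2.27,-1.41)
v8: (-3.5,4) → rotate → (4.30801,3.11305) → ×s → (2.57044,1.85745) → (2.57,1.86)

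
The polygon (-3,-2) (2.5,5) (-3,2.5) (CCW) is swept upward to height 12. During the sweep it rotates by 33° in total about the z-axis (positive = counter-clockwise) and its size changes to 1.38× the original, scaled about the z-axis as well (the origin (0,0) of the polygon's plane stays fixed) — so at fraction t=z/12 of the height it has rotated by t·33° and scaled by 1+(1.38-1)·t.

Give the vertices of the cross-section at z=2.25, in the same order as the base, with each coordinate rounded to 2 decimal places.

t = z/height = 2.25/12 = 0.1875
s = 1 + (scale-1)·z/height = 1 + (1.38-1)·2.25/12 = 1.071250
θ = twist·z/height = 33°·2.25/12 = 6.1875° = 0.107992 rad
cos θ = 0.994175, sin θ = 0.107782 (intermediates below are computed at full precision and shown rounded to 5 d.p.)
v1: (-3,-2) → rotate → (-2.76696,-2.31170) → ×s → (-2.96410,-2.47640) → (-2.96,-2.48)
v2: (2.5,5) → rotate → (1.94652,5.24033) → ×s → (2.08521,5.61370) → (2.09,5.61)
v3: (-3,2.5) → rotate → (-3.25198,2.16209) → ×s → (-3.48368,2.31614) → (-3.48,2.32)

Cross-section at z=2.25: (-2.96,-2.48) (2.09,5.61) (-3.48,2.32)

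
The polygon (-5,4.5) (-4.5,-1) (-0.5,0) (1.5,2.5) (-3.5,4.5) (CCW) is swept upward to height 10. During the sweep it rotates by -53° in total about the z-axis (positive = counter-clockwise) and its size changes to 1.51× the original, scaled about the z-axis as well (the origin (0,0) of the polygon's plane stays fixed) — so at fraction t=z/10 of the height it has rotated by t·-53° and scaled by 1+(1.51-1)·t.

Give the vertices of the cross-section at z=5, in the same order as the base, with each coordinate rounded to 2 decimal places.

Cross-section at z=5: (-3.10,7.85) (-5.61,1.40) (-0.56,0.28) (3.08,1.97) (-1.41,7.01)

t = z/height = 5/10 = 0.5
s = 1 + (scale-1)·z/height = 1 + (1.51-1)·5/10 = 1.255000
θ = twist·z/height = -53°·5/10 = -26.5000° = -0.462512 rad
cos θ = 0.894934, sin θ = -0.446198 (intermediates below are computed at full precision and shown rounded to 5 d.p.)
v1: (-5,4.5) → rotate → (-2.46678,6.25819) → ×s → (-3.09581,7.85403) → (-3.10,7.85)
v2: (-4.5,-1) → rotate → (-4.47340,1.11296) → ×s → (-5.61412,1.39676) → (-5.61,1.40)
v3: (-0.5,0) → rotate → (-0.44747,0.22310) → ×s → (-0.56157,0.27999) → (-0.56,0.28)
v4: (1.5,2.5) → rotate → (2.45790,1.56804) → ×s → (3.08466,1.96789) → (3.08,1.97)
v5: (-3.5,4.5) → rotate → (-1.12438,5.58890) → ×s → (-1.41110,7.01407) → (-1.41,7.01)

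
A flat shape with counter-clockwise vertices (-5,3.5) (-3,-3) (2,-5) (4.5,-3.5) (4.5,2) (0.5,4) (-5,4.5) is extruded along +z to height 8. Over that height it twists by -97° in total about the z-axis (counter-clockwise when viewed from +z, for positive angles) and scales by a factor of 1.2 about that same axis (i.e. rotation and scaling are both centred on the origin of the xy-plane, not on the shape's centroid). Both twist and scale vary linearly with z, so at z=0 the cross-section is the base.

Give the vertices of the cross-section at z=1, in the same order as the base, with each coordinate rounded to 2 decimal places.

t = z/height = 1/8 = 0.125
s = 1 + (scale-1)·z/height = 1 + (1.2-1)·1/8 = 1.025000
θ = twist·z/height = -97°·1/8 = -12.1250° = -0.211621 rad
cos θ = 0.977692, sin θ = -0.210045 (intermediates below are computed at full precision and shown rounded to 5 d.p.)
v1: (-5,3.5) → rotate → (-4.15330,4.47215) → ×s → (-4.25713,4.58395) → (-4.26,4.58)
v2: (-3,-3) → rotate → (-3.56321,-2.30294) → ×s → (-3.65229,-2.36051) → (-3.65,-2.36)
v3: (2,-5) → rotate → (0.90516,-5.30855) → ×s → (0.92779,-5.44126) → (0.93,-5.44)
v4: (4.5,-3.5) → rotate → (3.66445,-4.36712) → ×s → (3.75607,-4.47630) → (3.76,-4.48)
v5: (4.5,2) → rotate → (4.81970,1.01018) → ×s → (4.94020,1.03543) → (4.94,1.04)
v6: (0.5,4) → rotate → (1.32903,3.80574) → ×s → (1.36225,3.90089) → (1.36,3.90)
v7: (-5,4.5) → rotate → (-3.94326,5.44984) → ×s → (-4.04184,5.58608) → (-4.04,5.59)

Cross-section at z=1: (-4.26,4.58) (-3.65,-2.36) (0.93,-5.44) (3.76,-4.48) (4.94,1.04) (1.36,3.90) (-4.04,5.59)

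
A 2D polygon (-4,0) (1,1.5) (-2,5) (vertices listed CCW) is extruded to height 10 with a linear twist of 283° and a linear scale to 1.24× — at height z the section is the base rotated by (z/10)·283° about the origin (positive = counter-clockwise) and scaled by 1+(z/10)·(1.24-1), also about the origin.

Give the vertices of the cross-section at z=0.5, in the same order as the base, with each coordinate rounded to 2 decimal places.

t = z/height = 0.5/10 = 0.05
s = 1 + (scale-1)·z/height = 1 + (1.24-1)·0.5/10 = 1.012000
θ = twist·z/height = 283°·0.5/10 = 14.1500° = 0.246964 rad
cos θ = 0.969659, sin θ = 0.244461 (intermediates below are computed at full precision and shown rounded to 5 d.p.)
v1: (-4,0) → rotate → (-3.87864,-0.97785) → ×s → (-3.92518,-0.98958) → (-3.93,-0.99)
v2: (1,1.5) → rotate → (0.60297,1.69895) → ×s → (0.61020,1.71934) → (0.61,1.72)
v3: (-2,5) → rotate → (-3.16162,4.35937) → ×s → (-3.19956,4.41169) → (-3.20,4.41)

Cross-section at z=0.5: (-3.93,-0.99) (0.61,1.72) (-3.20,4.41)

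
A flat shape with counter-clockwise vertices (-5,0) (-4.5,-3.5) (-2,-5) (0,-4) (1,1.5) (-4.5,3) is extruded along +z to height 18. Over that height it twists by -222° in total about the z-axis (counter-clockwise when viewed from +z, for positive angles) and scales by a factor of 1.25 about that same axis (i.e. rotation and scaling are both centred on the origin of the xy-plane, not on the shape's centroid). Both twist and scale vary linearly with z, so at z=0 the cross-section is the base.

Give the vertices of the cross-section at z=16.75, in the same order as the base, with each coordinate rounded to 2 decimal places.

Cross-section at z=16.75: (5.51,-2.76) (6.89,1.38) (4.96,4.41) (2.21,4.41) (-1.93,-1.10) (3.31,-5.79)

t = z/height = 16.75/18 = 0.930556
s = 1 + (scale-1)·z/height = 1 + (1.25-1)·16.75/18 = 1.232639
θ = twist·z/height = -222°·16.75/18 = -206.5833° = -3.605559 rad
cos θ = -0.894284, sin θ = 0.447499 (intermediates below are computed at full precision and shown rounded to 5 d.p.)
v1: (-5,0) → rotate → (4.47142,-2.23749) → ×s → (5.51165,-2.75802) → (5.51,-2.76)
v2: (-4.5,-3.5) → rotate → (5.59053,1.11625) → ×s → (6.89110,1.37593) → (6.89,1.38)
v3: (-2,-5) → rotate → (4.02606,3.57642) → ×s → (4.96268,4.40844) → (4.96,4.41)
v4: (0,-4) → rotate → (1.79000,3.57714) → ×s → (2.20642,4.40932) → (2.21,4.41)
v5: (1,1.5) → rotate → (-1.56553,-0.89393) → ×s → (-1.92974,-1.10189) → (-1.93,-1.10)
v6: (-4.5,3) → rotate → (2.68178,-4.69660) → ×s → (3.30567,-5.78921) → (3.31,-5.79)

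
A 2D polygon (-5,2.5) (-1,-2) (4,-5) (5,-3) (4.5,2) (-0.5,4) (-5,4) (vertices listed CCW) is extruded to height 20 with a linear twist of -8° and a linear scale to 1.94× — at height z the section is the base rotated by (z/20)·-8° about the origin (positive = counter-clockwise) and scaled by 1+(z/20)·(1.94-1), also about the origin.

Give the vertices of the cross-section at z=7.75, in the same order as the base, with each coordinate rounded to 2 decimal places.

Cross-section at z=7.75: (-6.63,3.77) (-1.51,-2.65) (5.08,-7.11) (6.59,-4.46) (6.28,2.39) (-0.39,5.49) (-6.52,5.82)

t = z/height = 7.75/20 = 0.3875
s = 1 + (scale-1)·z/height = 1 + (1.94-1)·7.75/20 = 1.364250
θ = twist·z/height = -8°·7.75/20 = -3.1000° = -0.054105 rad
cos θ = 0.998537, sin θ = -0.054079 (intermediates below are computed at full precision and shown rounded to 5 d.p.)
v1: (-5,2.5) → rotate → (-4.85749,2.76674) → ×s → (-6.62683,3.77452) → (-6.63,3.77)
v2: (-1,-2) → rotate → (-1.10669,-1.94299) → ×s → (-1.50981,-2.65073) → (-1.51,-2.65)
v3: (4,-5) → rotate → (3.72375,-5.20900) → ×s → (5.08013,-7.10638) → (5.08,-7.11)
v4: (5,-3) → rotate → (4.83045,-3.26600) → ×s → (6.58994,-4.45565) → (6.59,-4.46)
v5: (4.5,2) → rotate → (4.60157,1.75372) → ×s → (6.27770,2.39251) → (6.28,2.39)
v6: (-0.5,4) → rotate → (-0.28295,4.02119) → ×s → (-0.38602,5.48590) → (-0.39,5.49)
v7: (-5,4) → rotate → (-4.77637,4.26454) → ×s → (-6.51616,5.81790) → (-6.52,5.82)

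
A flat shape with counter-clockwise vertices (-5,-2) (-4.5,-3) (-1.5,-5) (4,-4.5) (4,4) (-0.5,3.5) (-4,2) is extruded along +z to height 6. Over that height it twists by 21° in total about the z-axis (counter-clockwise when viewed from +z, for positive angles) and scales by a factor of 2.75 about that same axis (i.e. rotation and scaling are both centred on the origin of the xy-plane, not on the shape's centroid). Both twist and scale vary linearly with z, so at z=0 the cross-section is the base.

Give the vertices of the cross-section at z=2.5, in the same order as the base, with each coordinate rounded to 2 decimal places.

Cross-section at z=2.5: (-8.02,-4.73) (-6.90,-6.31) (-1.25,-8.94) (8.02,-6.64) (5.78,7.89) (-1.78,5.85) (-7.36,2.37)

t = z/height = 2.5/6 = 0.416667
s = 1 + (scale-1)·z/height = 1 + (2.75-1)·2.5/6 = 1.729167
θ = twist·z/height = 21°·2.5/6 = 8.7500° = 0.152716 rad
cos θ = 0.988362, sin θ = 0.152123 (intermediates below are computed at full precision and shown rounded to 5 d.p.)
v1: (-5,-2) → rotate → (-4.63756,-2.73734) → ×s → (-8.01912,-4.73332) → (-8.02,-4.73)
v2: (-4.5,-3) → rotate → (-3.99126,-3.64964) → ×s → (-6.90155,-6.31084) → (-6.90,-6.31)
v3: (-1.5,-5) → rotate → (-0.72193,-5.16999) → ×s → (-1.24833,-8.93978) → (-1.25,-8.94)
v4: (4,-4.5) → rotate → (4.63800,-3.83913) → ×s → (8.01988,-6.63850) → (8.02,-6.64)
v5: (4,4) → rotate → (3.34495,4.56194) → ×s → (5.78398,7.88835) → (5.78,7.89)
v6: (-0.5,3.5) → rotate → (-1.02661,3.38320) → ×s → (-1.77518,5.85012) → (-1.78,5.85)
v7: (-4,2) → rotate → (-4.25769,1.36823) → ×s → (-7.36226,2.36590) → (-7.36,2.37)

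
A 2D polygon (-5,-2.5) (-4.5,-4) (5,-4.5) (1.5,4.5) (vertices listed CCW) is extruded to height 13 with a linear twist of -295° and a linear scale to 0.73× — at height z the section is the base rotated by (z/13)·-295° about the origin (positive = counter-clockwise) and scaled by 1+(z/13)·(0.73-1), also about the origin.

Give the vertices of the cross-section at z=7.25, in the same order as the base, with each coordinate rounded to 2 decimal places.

Cross-section at z=7.25: (3.53,3.18) (2.78,4.29) (-5.11,2.55) (-0.21,-4.02)

t = z/height = 7.25/13 = 0.557692
s = 1 + (scale-1)·z/height = 1 + (0.73-1)·7.25/13 = 0.849423
θ = twist·z/height = -295°·7.25/13 = -164.5192° = -2.871402 rad
cos θ = -0.963720, sin θ = -0.266915 (intermediates below are computed at full precision and shown rounded to 5 d.p.)
v1: (-5,-2.5) → rotate → (4.15131,3.74387) → ×s → (3.52622,3.18013) → (3.53,3.18)
v2: (-4.5,-4) → rotate → (3.26908,5.05600) → ×s → (2.77683,4.29468) → (2.78,4.29)
v3: (5,-4.5) → rotate → (-6.01972,3.00217) → ×s → (-5.11329,2.55011) → (-5.11,2.55)
v4: (1.5,4.5) → rotate → (-0.24446,-4.73711) → ×s → (-0.20765,-4.02381) → (-0.21,-4.02)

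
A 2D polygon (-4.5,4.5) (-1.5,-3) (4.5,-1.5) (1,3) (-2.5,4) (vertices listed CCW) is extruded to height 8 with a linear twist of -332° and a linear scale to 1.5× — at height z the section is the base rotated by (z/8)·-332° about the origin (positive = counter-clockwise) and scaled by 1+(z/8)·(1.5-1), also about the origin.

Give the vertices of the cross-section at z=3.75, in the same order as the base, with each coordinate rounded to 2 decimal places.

Cross-section at z=3.75: (7.35,-2.77) (0.16,4.14) (-5.82,-0.61) (0.40,-3.88) (4.85,-3.22)

t = z/height = 3.75/8 = 0.46875
s = 1 + (scale-1)·z/height = 1 + (1.5-1)·3.75/8 = 1.234375
θ = twist·z/height = -332°·3.75/8 = -155.6250° = -2.716169 rad
cos θ = -0.910864, sin θ = -0.412707 (intermediates below are computed at full precision and shown rounded to 5 d.p.)
v1: (-4.5,4.5) → rotate → (5.95607,-2.24171) → ×s → (7.35202,-2.76711) → (7.35,-2.77)
v2: (-1.5,-3) → rotate → (0.12817,3.35165) → ×s → (0.15822,4.13720) → (0.16,4.14)
v3: (4.5,-1.5) → rotate → (-4.71795,-0.49089) → ×s → (-5.82372,-0.60594) → (-5.82,-0.61)
v4: (1,3) → rotate → (0.32726,-3.14530) → ×s → (0.40396,-3.88248) → (0.40,-3.88)
v5: (-2.5,4) → rotate → (3.92799,-2.61169) → ×s → (4.84861,-3.22380) → (4.85,-3.22)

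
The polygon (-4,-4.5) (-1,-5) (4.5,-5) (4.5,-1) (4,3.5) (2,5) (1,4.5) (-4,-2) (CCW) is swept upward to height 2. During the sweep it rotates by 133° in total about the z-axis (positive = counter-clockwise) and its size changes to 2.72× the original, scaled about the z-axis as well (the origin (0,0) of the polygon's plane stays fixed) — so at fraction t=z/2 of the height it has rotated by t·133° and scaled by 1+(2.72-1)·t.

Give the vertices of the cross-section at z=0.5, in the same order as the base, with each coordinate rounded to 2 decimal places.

Cross-section at z=0.5: (-1.26,-8.52) (2.72,-6.76) (9.30,-2.45) (6.17,2.33) (2.04,7.32) (-1.53,7.55) (-2.33,6.17) (-3.22,-5.53)

t = z/height = 0.5/2 = 0.25
s = 1 + (scale-1)·z/height = 1 + (2.72-1)·0.5/2 = 1.430000
θ = twist·z/height = 133°·0.5/2 = 33.2500° = 0.580322 rad
cos θ = 0.836286, sin θ = 0.548293 (intermediates below are computed at full precision and shown rounded to 5 d.p.)
v1: (-4,-4.5) → rotate → (-0.87783,-5.95646) → ×s → (-1.25529,-8.51774) → (-1.26,-8.52)
v2: (-1,-5) → rotate → (1.90518,-4.72972) → ×s → (2.72441,-6.76351) → (2.72,-6.76)
v3: (4.5,-5) → rotate → (6.50475,-1.71411) → ×s → (9.30180,-2.45118) → (9.30,-2.45)
v4: (4.5,-1) → rotate → (4.31158,1.63103) → ×s → (6.16556,2.33238) → (6.17,2.33)
v5: (4,3.5) → rotate → (1.42612,5.12017) → ×s → (2.03935,7.32185) → (2.04,7.32)
v6: (2,5) → rotate → (-1.06889,5.27802) → ×s → (-1.52852,7.54756) → (-1.53,7.55)
v7: (1,4.5) → rotate → (-1.63103,4.31158) → ×s → (-2.33238,6.16556) → (-2.33,6.17)
v8: (-4,-2) → rotate → (-2.24856,-3.86575) → ×s → (-3.21544,-5.52802) → (-3.22,-5.53)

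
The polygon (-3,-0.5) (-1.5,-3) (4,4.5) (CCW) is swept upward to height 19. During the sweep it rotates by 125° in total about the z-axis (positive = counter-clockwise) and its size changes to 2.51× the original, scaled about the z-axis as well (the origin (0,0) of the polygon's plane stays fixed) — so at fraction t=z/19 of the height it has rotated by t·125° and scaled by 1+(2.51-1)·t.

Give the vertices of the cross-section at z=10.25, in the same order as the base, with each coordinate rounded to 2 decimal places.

Cross-section at z=10.25: (-1.25,-5.38) (3.98,-4.60) (-4.76,9.84)

t = z/height = 10.25/19 = 0.539474
s = 1 + (scale-1)·z/height = 1 + (2.51-1)·10.25/19 = 1.814605
θ = twist·z/height = 125°·10.25/19 = 67.4342° = 1.176949 rad
cos θ = 0.383744, sin θ = 0.923440 (intermediates below are computed at full precision and shown rounded to 5 d.p.)
v1: (-3,-0.5) → rotate → (-0.68951,-2.96219) → ×s → (-1.25119,-5.37521) → (-1.25,-5.38)
v2: (-1.5,-3) → rotate → (2.19470,-2.53639) → ×s → (3.98252,-4.60255) → (3.98,-4.60)
v3: (4,4.5) → rotate → (-2.62050,5.42061) → ×s → (-4.75518,9.83626) → (-4.76,9.84)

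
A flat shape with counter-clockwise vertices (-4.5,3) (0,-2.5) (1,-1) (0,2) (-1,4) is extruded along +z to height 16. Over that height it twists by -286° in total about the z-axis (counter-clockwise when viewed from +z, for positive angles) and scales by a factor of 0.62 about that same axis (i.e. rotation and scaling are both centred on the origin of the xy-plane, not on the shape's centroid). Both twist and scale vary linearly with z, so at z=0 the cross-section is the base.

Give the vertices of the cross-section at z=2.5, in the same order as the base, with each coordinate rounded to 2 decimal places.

t = z/height = 2.5/16 = 0.15625
s = 1 + (scale-1)·z/height = 1 + (0.62-1)·2.5/16 = 0.940625
θ = twist·z/height = -286°·2.5/16 = -44.6875° = -0.779944 rad
cos θ = 0.710953, sin θ = -0.703240 (intermediates below are computed at full precision and shown rounded to 5 d.p.)
v1: (-4.5,3) → rotate → (-1.08957,5.29744) → ×s → (-1.02488,4.98290) → (-1.02,4.98)
v2: (0,-2.5) → rotate → (-1.75810,-1.77738) → ×s → (-1.65371,-1.67185) → (-1.65,-1.67)
v3: (1,-1) → rotate → (0.00771,-1.41419) → ×s → (0.00726,-1.33022) → (0.01,-1.33)
v4: (0,2) → rotate → (1.40648,1.42191) → ×s → (1.32297,1.33748) → (1.32,1.34)
v5: (-1,4) → rotate → (2.10201,3.54705) → ×s → (1.97720,3.33645) → (1.98,3.34)

Cross-section at z=2.5: (-1.02,4.98) (-1.65,-1.67) (0.01,-1.33) (1.32,1.34) (1.98,3.34)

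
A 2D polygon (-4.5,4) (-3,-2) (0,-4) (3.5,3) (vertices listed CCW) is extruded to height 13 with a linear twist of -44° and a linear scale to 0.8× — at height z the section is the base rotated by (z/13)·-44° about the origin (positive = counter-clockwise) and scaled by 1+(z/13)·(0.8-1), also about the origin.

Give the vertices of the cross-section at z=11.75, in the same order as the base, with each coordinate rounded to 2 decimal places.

Cross-section at z=11.75: (-0.74,4.88) (-2.94,0.31) (-2.10,-2.52) (3.78,0.05)

t = z/height = 11.75/13 = 0.903846
s = 1 + (scale-1)·z/height = 1 + (0.8-1)·11.75/13 = 0.819231
θ = twist·z/height = -44°·11.75/13 = -39.7692° = -0.694104 rad
cos θ = 0.768627, sin θ = -0.639697 (intermediates below are computed at full precision and shown rounded to 5 d.p.)
v1: (-4.5,4) → rotate → (-0.90003,5.95315) → ×s → (-0.73734,4.87700) → (-0.74,4.88)
v2: (-3,-2) → rotate → (-3.58528,0.38184) → ×s → (-2.93717,0.31281) → (-2.94,0.31)
v3: (0,-4) → rotate → (-2.55879,-3.07451) → ×s → (-2.09624,-2.51873) → (-2.10,-2.52)
v4: (3.5,3) → rotate → (4.60929,0.06694) → ×s → (3.77607,0.05484) → (3.78,0.05)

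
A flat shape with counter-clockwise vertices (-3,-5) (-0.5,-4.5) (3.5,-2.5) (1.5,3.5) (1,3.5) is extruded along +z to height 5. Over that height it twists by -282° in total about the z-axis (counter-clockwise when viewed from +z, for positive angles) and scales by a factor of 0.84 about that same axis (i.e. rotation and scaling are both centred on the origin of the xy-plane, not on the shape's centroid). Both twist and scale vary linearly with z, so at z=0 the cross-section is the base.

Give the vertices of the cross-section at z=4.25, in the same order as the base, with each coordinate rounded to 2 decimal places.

t = z/height = 4.25/5 = 0.85
s = 1 + (scale-1)·z/height = 1 + (0.84-1)·4.25/5 = 0.864000
θ = twist·z/height = -282°·4.25/5 = -239.7000° = -4.183554 rad
cos θ = -0.504528, sin θ = 0.863396 (intermediates below are computed at full precision and shown rounded to 5 d.p.)
v1: (-3,-5) → rotate → (5.83056,-0.06755) → ×s → (5.03760,-0.05836) → (5.04,-0.06)
v2: (-0.5,-4.5) → rotate → (4.13754,1.83868) → ×s → (3.57484,1.58862) → (3.57,1.59)
v3: (3.5,-2.5) → rotate → (0.39264,4.28320) → ×s → (0.33924,3.70069) → (0.34,3.70)
v4: (1.5,3.5) → rotate → (-3.77868,-0.47075) → ×s → (-3.26478,-0.40673) → (-3.26,-0.41)
v5: (1,3.5) → rotate → (-3.52641,-0.90245) → ×s → (-3.04682,-0.77972) → (-3.05,-0.78)

Cross-section at z=4.25: (5.04,-0.06) (3.57,1.59) (0.34,3.70) (-3.26,-0.41) (-3.05,-0.78)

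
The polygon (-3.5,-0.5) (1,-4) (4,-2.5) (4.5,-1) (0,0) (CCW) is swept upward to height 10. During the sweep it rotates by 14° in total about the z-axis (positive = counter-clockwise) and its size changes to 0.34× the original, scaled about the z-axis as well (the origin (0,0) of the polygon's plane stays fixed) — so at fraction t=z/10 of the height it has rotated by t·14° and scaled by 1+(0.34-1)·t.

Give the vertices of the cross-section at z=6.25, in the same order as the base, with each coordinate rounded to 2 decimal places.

t = z/height = 6.25/10 = 0.625
s = 1 + (scale-1)·z/height = 1 + (0.34-1)·6.25/10 = 0.587500
θ = twist·z/height = 14°·6.25/10 = 8.7500° = 0.152716 rad
cos θ = 0.988362, sin θ = 0.152123 (intermediates below are computed at full precision and shown rounded to 5 d.p.)
v1: (-3.5,-0.5) → rotate → (-3.38320,-1.02661) → ×s → (-1.98763,-0.60313) → (-1.99,-0.60)
v2: (1,-4) → rotate → (1.59686,-3.80132) → ×s → (0.93815,-2.23328) → (0.94,-2.23)
v3: (4,-2.5) → rotate → (4.33375,-1.86241) → ×s → (2.54608,-1.09417) → (2.55,-1.09)
v4: (4.5,-1) → rotate → (4.59975,-0.30381) → ×s → (2.70235,-0.17849) → (2.70,-0.18)
v5: (0,0) → rotate → (0.00000,0.00000) → ×s → (0.00000,0.00000) → (0.00,0.00)

Cross-section at z=6.25: (-1.99,-0.60) (0.94,-2.23) (2.55,-1.09) (2.70,-0.18) (0.00,0.00)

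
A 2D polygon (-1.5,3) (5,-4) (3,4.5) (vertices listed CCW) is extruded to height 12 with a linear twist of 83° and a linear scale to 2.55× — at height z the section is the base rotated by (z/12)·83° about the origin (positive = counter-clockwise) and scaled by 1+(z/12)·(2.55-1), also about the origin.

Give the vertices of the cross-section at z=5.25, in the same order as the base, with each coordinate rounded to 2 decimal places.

t = z/height = 5.25/12 = 0.4375
s = 1 + (scale-1)·z/height = 1 + (2.55-1)·5.25/12 = 1.678125
θ = twist·z/height = 83°·5.25/12 = 36.3125° = 0.633773 rad
cos θ = 0.805799, sin θ = 0.592189 (intermediates below are computed at full precision and shown rounded to 5 d.p.)
v1: (-1.5,3) → rotate → (-2.98527,1.52911) → ×s → (-5.00965,2.56604) → (-5.01,2.57)
v2: (5,-4) → rotate → (6.39775,-0.26225) → ×s → (10.73623,-0.44009) → (10.74,-0.44)
v3: (3,4.5) → rotate → (-0.24745,5.40266) → ×s → (-0.41526,9.06634) → (-0.42,9.07)

Cross-section at z=5.25: (-5.01,2.57) (10.74,-0.44) (-0.42,9.07)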